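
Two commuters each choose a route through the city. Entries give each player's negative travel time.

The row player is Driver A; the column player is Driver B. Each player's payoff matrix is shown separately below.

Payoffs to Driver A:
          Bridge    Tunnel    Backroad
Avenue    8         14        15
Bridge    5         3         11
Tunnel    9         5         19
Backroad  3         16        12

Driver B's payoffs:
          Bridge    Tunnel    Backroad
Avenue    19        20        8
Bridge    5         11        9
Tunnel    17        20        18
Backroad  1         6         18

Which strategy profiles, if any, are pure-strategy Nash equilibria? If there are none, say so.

There is no pure-strategy Nash equilibrium.

Driver A against Bridge: payoffs 8, 5, 9, 3 → best response Tunnel.
Driver A against Tunnel: payoffs 14, 3, 5, 16 → best response Backroad.
Driver A against Backroad: payoffs 15, 11, 19, 12 → best response Tunnel.
Driver B against Avenue: payoffs 19, 20, 8 → best response Tunnel.
Driver B against Bridge: payoffs 5, 11, 9 → best response Tunnel.
Driver B against Tunnel: payoffs 17, 20, 18 → best response Tunnel.
Driver B against Backroad: payoffs 1, 6, 18 → best response Backroad.
No profile is a mutual best response for all players.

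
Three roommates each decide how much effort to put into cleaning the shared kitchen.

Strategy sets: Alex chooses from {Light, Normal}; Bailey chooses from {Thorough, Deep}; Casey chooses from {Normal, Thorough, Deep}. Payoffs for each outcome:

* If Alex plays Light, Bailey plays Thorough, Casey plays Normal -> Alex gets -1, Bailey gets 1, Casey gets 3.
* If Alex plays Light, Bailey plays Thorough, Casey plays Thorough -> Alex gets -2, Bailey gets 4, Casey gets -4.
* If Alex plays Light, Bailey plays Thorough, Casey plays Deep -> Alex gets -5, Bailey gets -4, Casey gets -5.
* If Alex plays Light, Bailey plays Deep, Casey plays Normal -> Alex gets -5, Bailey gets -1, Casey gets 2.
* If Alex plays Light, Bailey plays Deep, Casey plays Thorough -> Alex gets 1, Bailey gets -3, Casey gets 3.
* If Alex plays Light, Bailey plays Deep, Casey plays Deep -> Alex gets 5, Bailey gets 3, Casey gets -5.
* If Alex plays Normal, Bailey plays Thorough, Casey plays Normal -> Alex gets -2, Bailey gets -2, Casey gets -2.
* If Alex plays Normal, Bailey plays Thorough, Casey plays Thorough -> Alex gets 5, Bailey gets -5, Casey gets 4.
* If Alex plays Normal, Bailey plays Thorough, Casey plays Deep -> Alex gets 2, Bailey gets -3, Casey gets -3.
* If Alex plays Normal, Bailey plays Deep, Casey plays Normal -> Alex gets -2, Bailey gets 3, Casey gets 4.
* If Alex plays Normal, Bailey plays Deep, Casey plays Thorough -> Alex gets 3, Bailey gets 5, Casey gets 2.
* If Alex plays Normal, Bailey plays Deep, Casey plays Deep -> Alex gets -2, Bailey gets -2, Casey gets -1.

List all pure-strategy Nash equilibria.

Alex against (Thorough, Normal): payoffs -1, -2 → best response Light.
Alex against (Thorough, Thorough): payoffs -2, 5 → best response Normal.
Alex against (Thorough, Deep): payoffs -5, 2 → best response Normal.
Alex against (Deep, Normal): payoffs -5, -2 → best response Normal.
Alex against (Deep, Thorough): payoffs 1, 3 → best response Normal.
Alex against (Deep, Deep): payoffs 5, -2 → best response Light.
Bailey against (Light, Normal): payoffs 1, -1 → best response Thorough.
Bailey against (Light, Thorough): payoffs 4, -3 → best response Thorough.
Bailey against (Light, Deep): payoffs -4, 3 → best response Deep.
Bailey against (Normal, Normal): payoffs -2, 3 → best response Deep.
Bailey against (Normal, Thorough): payoffs -5, 5 → best response Deep.
Bailey against (Normal, Deep): payoffs -3, -2 → best response Deep.
Casey against (Light, Thorough): payoffs 3, -4, -5 → best response Normal.
Casey against (Light, Deep): payoffs 2, 3, -5 → best response Thorough.
Casey against (Normal, Thorough): payoffs -2, 4, -3 → best response Thorough.
Casey against (Normal, Deep): payoffs 4, 2, -1 → best response Normal.
Mutual best responses: (Light, Thorough, Normal); (Normal, Deep, Normal).

Pure-strategy Nash equilibria: (Light, Thorough, Normal); (Normal, Deep, Normal)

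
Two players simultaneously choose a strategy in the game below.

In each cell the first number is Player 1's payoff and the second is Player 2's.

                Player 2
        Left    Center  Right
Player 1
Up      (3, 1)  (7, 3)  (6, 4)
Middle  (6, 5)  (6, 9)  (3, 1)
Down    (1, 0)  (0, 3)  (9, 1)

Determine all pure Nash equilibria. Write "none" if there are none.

No pure-strategy Nash equilibrium.

(Up, Left): Player 1 can switch to Middle (3 → 6). Not NE.
(Up, Center): Player 2 can switch to Right (3 → 4). Not NE.
(Up, Right): Player 1 can switch to Down (6 → 9). Not NE.
(Middle, Left): Player 2 can switch to Center (5 → 9). Not NE.
(Middle, Center): Player 1 can switch to Up (6 → 7). Not NE.
(Middle, Right): Player 1 can switch to Up (3 → 6). Not NE.
(Down, Left): Player 1 can switch to Up (1 → 3). Not NE.
(Down, Center): Player 1 can switch to Up (0 → 7). Not NE.
(Down, Right): Player 2 can switch to Center (1 → 3). Not NE.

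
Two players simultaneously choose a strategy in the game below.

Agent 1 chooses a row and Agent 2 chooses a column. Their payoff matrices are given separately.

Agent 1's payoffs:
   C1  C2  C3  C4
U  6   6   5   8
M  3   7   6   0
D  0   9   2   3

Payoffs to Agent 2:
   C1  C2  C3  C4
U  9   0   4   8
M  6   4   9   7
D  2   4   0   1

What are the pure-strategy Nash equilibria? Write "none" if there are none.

For each strategy profile, look for a profitable unilateral deviation.
(U, C1): Agent 1 gets 6, best alternative 3; Agent 2 gets 9, best alternative 8. No profitable deviation — NE.
(U, C2): Agent 1 can switch to M (6 → 7). Not NE.
(U, C3): Agent 1 can switch to M (5 → 6). Not NE.
(U, C4): Agent 2 can switch to C1 (8 → 9). Not NE.
(M, C1): Agent 1 can switch to U (3 → 6). Not NE.
(M, C2): Agent 1 can switch to D (7 → 9). Not NE.
(M, C3): Agent 1 gets 6, best alternative 5; Agent 2 gets 9, best alternative 7. No profitable deviation — NE.
(M, C4): Agent 1 can switch to U (0 → 8). Not NE.
(D, C2): Agent 1 gets 9, best alternative 7; Agent 2 gets 4, best alternative 2. No profitable deviation — NE.
(The remaining 3 profiles each have a profitable deviation by the same check.)

Pure-strategy Nash equilibria: (U, C1); (M, C3); (D, C2)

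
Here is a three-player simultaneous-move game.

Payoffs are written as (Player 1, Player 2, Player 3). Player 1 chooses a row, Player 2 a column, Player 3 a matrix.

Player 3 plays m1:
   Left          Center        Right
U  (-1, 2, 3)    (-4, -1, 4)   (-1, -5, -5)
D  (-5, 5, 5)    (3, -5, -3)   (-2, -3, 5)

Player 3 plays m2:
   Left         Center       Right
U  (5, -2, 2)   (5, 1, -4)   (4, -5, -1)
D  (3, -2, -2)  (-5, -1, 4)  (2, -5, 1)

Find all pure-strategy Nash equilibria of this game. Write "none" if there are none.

Player 1 against (Left, m1): payoffs -1, -5 → best response U.
Player 1 against (Left, m2): payoffs 5, 3 → best response U.
Player 1 against (Center, m1): payoffs -4, 3 → best response D.
Player 1 against (Center, m2): payoffs 5, -5 → best response U.
Player 1 against (Right, m1): payoffs -1, -2 → best response U.
Player 1 against (Right, m2): payoffs 4, 2 → best response U.
Player 2 against (U, m1): payoffs 2, -1, -5 → best response Left.
Player 2 against (U, m2): payoffs -2, 1, -5 → best response Center.
Player 2 against (D, m1): payoffs 5, -5, -3 → best response Left.
Player 2 against (D, m2): payoffs -2, -1, -5 → best response Center.
Player 3 against (U, Left): payoffs 3, 2 → best response m1.
Player 3 against (U, Center): payoffs 4, -4 → best response m1.
Player 3 against (U, Right): payoffs -5, -1 → best response m2.
Player 3 against (D, Left): payoffs 5, -2 → best response m1.
Player 3 against (D, Center): payoffs -3, 4 → best response m2.
Player 3 against (D, Right): payoffs 5, 1 → best response m1.
Mutual best responses: (U, Left, m1).

(U, Left, m1)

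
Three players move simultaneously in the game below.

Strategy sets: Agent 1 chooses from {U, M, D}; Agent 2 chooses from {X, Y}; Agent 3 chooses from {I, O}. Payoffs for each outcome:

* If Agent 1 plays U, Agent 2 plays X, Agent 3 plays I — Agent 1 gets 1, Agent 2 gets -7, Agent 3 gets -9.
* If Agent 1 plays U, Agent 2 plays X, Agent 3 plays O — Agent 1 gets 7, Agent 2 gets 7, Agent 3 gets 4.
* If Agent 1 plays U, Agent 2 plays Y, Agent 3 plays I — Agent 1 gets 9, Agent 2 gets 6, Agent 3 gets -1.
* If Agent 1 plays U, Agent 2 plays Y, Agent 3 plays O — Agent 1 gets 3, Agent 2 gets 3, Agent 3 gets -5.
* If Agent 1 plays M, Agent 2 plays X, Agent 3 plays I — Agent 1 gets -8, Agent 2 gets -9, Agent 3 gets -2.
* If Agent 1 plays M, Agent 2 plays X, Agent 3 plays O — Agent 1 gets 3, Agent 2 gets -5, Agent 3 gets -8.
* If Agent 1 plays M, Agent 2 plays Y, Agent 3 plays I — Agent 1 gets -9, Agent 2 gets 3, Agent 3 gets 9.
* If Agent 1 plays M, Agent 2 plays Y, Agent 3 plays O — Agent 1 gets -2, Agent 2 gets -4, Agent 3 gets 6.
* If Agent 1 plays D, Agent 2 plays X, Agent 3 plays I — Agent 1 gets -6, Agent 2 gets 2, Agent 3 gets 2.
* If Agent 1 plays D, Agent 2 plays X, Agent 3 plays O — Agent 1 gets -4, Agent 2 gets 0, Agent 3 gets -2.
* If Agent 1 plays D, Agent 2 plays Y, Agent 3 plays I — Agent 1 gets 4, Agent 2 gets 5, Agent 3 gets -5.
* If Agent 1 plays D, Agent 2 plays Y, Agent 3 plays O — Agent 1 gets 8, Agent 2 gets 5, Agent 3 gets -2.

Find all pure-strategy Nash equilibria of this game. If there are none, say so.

(U, X, I): Agent 2 can switch to Y (-7 → 6). Not NE.
(U, X, O): Agent 1 gets 7, best alternative 3; Agent 2 gets 7, best alternative 3; Agent 3 gets 4, best alternative -9. No profitable deviation — NE.
(U, Y, I): Agent 1 gets 9, best alternative 4; Agent 2 gets 6, best alternative -7; Agent 3 gets -1, best alternative -5. No profitable deviation — NE.
(U, Y, O): Agent 1 can switch to D (3 → 8). Not NE.
(M, X, I): Agent 1 can switch to U (-8 → 1). Not NE.
(M, X, O): Agent 1 can switch to U (3 → 7). Not NE.
(M, Y, I): Agent 1 can switch to U (-9 → 9). Not NE.
(M, Y, O): Agent 1 can switch to U (-2 → 3). Not NE.
(D, X, I): Agent 1 can switch to U (-6 → 1). Not NE.
(D, X, O): Agent 1 can switch to U (-4 → 7). Not NE.
(D, Y, I): Agent 1 can switch to U (4 → 9). Not NE.
(D, Y, O): Agent 1 gets 8, best alternative 3; Agent 2 gets 5, best alternative 0; Agent 3 gets -2, best alternative -5. No profitable deviation — NE.

Pure-strategy Nash equilibria: (U, X, O), (U, Y, I), (D, Y, O)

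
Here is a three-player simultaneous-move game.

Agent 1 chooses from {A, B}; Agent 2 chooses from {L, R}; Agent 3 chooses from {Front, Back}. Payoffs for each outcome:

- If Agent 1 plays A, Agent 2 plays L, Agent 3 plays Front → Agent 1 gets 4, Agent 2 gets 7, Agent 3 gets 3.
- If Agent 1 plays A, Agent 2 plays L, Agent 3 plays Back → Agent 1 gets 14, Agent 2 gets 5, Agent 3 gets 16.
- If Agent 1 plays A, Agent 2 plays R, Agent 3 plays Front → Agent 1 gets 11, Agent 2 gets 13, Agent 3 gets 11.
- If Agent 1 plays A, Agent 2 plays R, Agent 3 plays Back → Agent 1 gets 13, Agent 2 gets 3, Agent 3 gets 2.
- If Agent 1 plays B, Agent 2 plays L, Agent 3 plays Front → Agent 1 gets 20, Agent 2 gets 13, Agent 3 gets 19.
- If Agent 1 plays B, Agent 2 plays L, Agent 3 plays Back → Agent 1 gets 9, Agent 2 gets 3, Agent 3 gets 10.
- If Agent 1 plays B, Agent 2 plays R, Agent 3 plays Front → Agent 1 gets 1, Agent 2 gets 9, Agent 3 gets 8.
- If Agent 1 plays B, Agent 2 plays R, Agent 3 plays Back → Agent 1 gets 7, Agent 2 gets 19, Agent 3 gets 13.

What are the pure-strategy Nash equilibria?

(A, L, Front): Agent 1 can switch to B (4 → 20). Not NE.
(A, L, Back): Agent 1 gets 14, best alternative 9; Agent 2 gets 5, best alternative 3; Agent 3 gets 16, best alternative 3. No profitable deviation — NE.
(A, R, Front): Agent 1 gets 11, best alternative 1; Agent 2 gets 13, best alternative 7; Agent 3 gets 11, best alternative 2. No profitable deviation — NE.
(A, R, Back): Agent 2 can switch to L (3 → 5). Not NE.
(B, L, Front): Agent 1 gets 20, best alternative 4; Agent 2 gets 13, best alternative 9; Agent 3 gets 19, best alternative 10. No profitable deviation — NE.
(B, L, Back): Agent 1 can switch to A (9 → 14). Not NE.
(B, R, Front): Agent 1 can switch to A (1 → 11). Not NE.
(B, R, Back): Agent 1 can switch to A (7 → 13). Not NE.

Pure-strategy Nash equilibria: (A, L, Back) and (A, R, Front) and (B, L, Front)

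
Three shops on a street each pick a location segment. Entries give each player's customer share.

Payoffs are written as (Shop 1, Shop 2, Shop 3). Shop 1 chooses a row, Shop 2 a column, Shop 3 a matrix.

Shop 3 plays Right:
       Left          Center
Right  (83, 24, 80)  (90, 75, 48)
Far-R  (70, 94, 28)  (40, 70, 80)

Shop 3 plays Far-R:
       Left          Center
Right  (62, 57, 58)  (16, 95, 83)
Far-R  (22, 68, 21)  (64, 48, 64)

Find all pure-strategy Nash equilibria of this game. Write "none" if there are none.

(Right, Left, Right): Shop 2 can switch to Center (24 → 75). Not NE.
(Right, Left, Far-R): Shop 2 can switch to Center (57 → 95). Not NE.
(Right, Center, Right): Shop 3 can switch to Far-R (48 → 83). Not NE.
(Right, Center, Far-R): Shop 1 can switch to Far-R (16 → 64). Not NE.
(Far-R, Left, Right): Shop 1 can switch to Right (70 → 83). Not NE.
(Far-R, Left, Far-R): Shop 1 can switch to Right (22 → 62). Not NE.
(Far-R, Center, Right): Shop 1 can switch to Right (40 → 90). Not NE.
(Far-R, Center, Far-R): Shop 2 can switch to Left (48 → 68). Not NE.

This game has no pure Nash equilibrium.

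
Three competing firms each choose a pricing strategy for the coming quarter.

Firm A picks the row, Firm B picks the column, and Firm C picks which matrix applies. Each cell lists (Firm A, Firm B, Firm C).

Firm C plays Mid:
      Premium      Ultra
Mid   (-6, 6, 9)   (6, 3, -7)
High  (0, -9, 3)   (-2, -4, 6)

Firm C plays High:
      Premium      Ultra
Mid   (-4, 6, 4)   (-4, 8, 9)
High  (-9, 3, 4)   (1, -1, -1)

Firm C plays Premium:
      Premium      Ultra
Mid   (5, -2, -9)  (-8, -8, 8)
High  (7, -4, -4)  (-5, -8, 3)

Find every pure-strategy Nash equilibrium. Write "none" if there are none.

For each player, find the best response to each opponent profile; mutual best responses are the pure NE.
Firm A against (Premium, Mid): payoffs -6, 0 → best response High.
Firm A against (Premium, High): payoffs -4, -9 → best response Mid.
Firm A against (Premium, Premium): payoffs 5, 7 → best response High.
Firm A against (Ultra, Mid): payoffs 6, -2 → best response Mid.
Firm A against (Ultra, High): payoffs -4, 1 → best response High.
Firm A against (Ultra, Premium): payoffs -8, -5 → best response High.
Firm B against (Mid, Mid): payoffs 6, 3 → best response Premium.
Firm B against (Mid, High): payoffs 6, 8 → best response Ultra.
Firm B against (Mid, Premium): payoffs -2, -8 → best response Premium.
Firm B against (High, Mid): payoffs -9, -4 → best response Ultra.
Firm B against (High, High): payoffs 3, -1 → best response Premium.
Firm B against (High, Premium): payoffs -4, -8 → best response Premium.
Firm C against (Mid, Premium): payoffs 9, 4, -9 → best response Mid.
Firm C against (Mid, Ultra): payoffs -7, 9, 8 → best response High.
Firm C against (High, Premium): payoffs 3, 4, -4 → best response High.
Firm C against (High, Ultra): payoffs 6, -1, 3 → best response Mid.
No profile is a mutual best response for all players.

none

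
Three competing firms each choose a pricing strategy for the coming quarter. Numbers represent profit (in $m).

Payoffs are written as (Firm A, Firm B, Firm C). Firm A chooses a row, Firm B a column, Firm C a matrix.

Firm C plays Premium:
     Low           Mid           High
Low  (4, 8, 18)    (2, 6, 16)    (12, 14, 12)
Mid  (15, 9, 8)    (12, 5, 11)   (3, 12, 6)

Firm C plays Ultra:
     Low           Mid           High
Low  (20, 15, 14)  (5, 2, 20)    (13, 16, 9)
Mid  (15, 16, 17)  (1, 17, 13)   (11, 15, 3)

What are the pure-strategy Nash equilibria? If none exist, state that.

Firm A against (Low, Premium): payoffs 4, 15 → best response Mid.
Firm A against (Low, Ultra): payoffs 20, 15 → best response Low.
Firm A against (Mid, Premium): payoffs 2, 12 → best response Mid.
Firm A against (Mid, Ultra): payoffs 5, 1 → best response Low.
Firm A against (High, Premium): payoffs 12, 3 → best response Low.
Firm A against (High, Ultra): payoffs 13, 11 → best response Low.
Firm B against (Low, Premium): payoffs 8, 6, 14 → best response High.
Firm B against (Low, Ultra): payoffs 15, 2, 16 → best response High.
Firm B against (Mid, Premium): payoffs 9, 5, 12 → best response High.
Firm B against (Mid, Ultra): payoffs 16, 17, 15 → best response Mid.
Firm C against (Low, Low): payoffs 18, 14 → best response Premium.
Firm C against (Low, Mid): payoffs 16, 20 → best response Ultra.
Firm C against (Low, High): payoffs 12, 9 → best response Premium.
Firm C against (Mid, Low): payoffs 8, 17 → best response Ultra.
Firm C against (Mid, Mid): payoffs 11, 13 → best response Ultra.
Firm C against (Mid, High): payoffs 6, 3 → best response Premium.
Mutual best responses: (Low, High, Premium).

The unique pure-strategy Nash equilibrium is (Low, High, Premium).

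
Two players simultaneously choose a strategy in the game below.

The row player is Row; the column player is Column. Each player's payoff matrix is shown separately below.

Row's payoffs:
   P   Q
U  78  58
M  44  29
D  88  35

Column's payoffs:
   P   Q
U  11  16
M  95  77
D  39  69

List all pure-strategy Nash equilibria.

Pure NE: (U, Q)

(U, P): Row can switch to D (78 → 88). Not NE.
(U, Q): Row gets 58, best alternative 35; Column gets 16, best alternative 11. No profitable deviation — NE.
(M, P): Row can switch to U (44 → 78). Not NE.
(M, Q): Row can switch to U (29 → 58). Not NE.
(D, P): Column can switch to Q (39 → 69). Not NE.
(D, Q): Row can switch to U (35 → 58). Not NE.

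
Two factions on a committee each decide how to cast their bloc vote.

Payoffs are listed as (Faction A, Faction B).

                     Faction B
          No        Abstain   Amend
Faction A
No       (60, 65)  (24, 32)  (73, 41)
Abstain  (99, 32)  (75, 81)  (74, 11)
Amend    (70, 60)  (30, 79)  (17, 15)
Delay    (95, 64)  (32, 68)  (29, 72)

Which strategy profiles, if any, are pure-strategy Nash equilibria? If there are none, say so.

(No, No): Faction A can switch to Abstain (60 → 99). Not NE.
(No, Abstain): Faction A can switch to Abstain (24 → 75). Not NE.
(No, Amend): Faction A can switch to Abstain (73 → 74). Not NE.
(Abstain, No): Faction B can switch to Abstain (32 → 81). Not NE.
(Abstain, Abstain): Faction A gets 75, best alternative 32; Faction B gets 81, best alternative 32. No profitable deviation — NE.
(Abstain, Amend): Faction B can switch to No (11 → 32). Not NE.
(Amend, No): Faction A can switch to Abstain (70 → 99). Not NE.
(The remaining 5 profiles each have a profitable deviation by the same check.)

Pure NE: (Abstain, Abstain)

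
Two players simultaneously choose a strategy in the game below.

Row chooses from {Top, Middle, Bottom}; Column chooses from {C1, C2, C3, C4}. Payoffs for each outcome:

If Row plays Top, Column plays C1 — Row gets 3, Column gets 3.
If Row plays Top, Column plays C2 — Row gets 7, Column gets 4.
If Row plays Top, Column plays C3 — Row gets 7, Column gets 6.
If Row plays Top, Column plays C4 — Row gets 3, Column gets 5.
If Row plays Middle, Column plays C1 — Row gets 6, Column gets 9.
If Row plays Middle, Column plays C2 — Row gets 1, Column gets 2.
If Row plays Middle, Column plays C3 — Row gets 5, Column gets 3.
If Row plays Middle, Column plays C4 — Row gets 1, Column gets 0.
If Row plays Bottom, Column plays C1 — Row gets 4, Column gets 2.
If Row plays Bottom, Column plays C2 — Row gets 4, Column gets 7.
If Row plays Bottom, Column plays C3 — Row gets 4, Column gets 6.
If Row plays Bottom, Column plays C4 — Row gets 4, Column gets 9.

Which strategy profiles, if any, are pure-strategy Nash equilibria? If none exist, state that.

The pure Nash equilibria are (Top, C3), (Middle, C1), (Bottom, C4).

For each strategy profile, look for a profitable unilateral deviation.
(Top, C1): Row can switch to Middle (3 → 6). Not NE.
(Top, C2): Column can switch to C3 (4 → 6). Not NE.
(Top, C3): Row gets 7, best alternative 5; Column gets 6, best alternative 5. No profitable deviation — NE.
(Top, C4): Row can switch to Bottom (3 → 4). Not NE.
(Middle, C1): Row gets 6, best alternative 4; Column gets 9, best alternative 3. No profitable deviation — NE.
(Middle, C2): Row can switch to Top (1 → 7). Not NE.
(Middle, C3): Row can switch to Top (5 → 7). Not NE.
(Middle, C4): Row can switch to Top (1 → 3). Not NE.
(Bottom, C1): Row can switch to Middle (4 → 6). Not NE.
(Bottom, C2): Row can switch to Top (4 → 7). Not NE.
(Bottom, C3): Row can switch to Top (4 → 7). Not NE.
(Bottom, C4): Row gets 4, best alternative 3; Column gets 9, best alternative 7. No profitable deviation — NE.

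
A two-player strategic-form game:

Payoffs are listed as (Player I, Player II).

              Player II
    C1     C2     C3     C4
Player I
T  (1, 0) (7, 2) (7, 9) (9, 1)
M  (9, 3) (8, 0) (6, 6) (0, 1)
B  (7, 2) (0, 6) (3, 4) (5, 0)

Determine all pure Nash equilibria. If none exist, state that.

(T, C3)

Check each profile: it is a Nash equilibrium iff no player can strictly gain by switching unilaterally.
(T, C1): Player I can switch to M (1 → 9). Not NE.
(T, C2): Player I can switch to M (7 → 8). Not NE.
(T, C3): Player I gets 7, best alternative 6; Player II gets 9, best alternative 2. No profitable deviation — NE.
(T, C4): Player II can switch to C2 (1 → 2). Not NE.
(M, C1): Player II can switch to C3 (3 → 6). Not NE.
(M, C2): Player II can switch to C1 (0 → 3). Not NE.
(M, C3): Player I can switch to T (6 → 7). Not NE.
(M, C4): Player I can switch to T (0 → 9). Not NE.
(B, C1): Player I can switch to M (7 → 9). Not NE.
(The remaining 3 profiles each have a profitable deviation by the same check.)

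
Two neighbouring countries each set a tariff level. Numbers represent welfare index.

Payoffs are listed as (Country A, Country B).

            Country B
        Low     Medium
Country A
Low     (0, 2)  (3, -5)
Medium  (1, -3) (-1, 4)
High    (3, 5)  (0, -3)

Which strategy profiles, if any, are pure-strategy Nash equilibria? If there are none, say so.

Pure NE: (High, Low)

Check each profile: it is a Nash equilibrium iff no player can strictly gain by switching unilaterally.
(Low, Low): Country A can switch to Medium (0 → 1). Not NE.
(Low, Medium): Country B can switch to Low (-5 → 2). Not NE.
(Medium, Low): Country A can switch to High (1 → 3). Not NE.
(Medium, Medium): Country A can switch to Low (-1 → 3). Not NE.
(High, Low): Country A gets 3, best alternative 1; Country B gets 5, best alternative -3. No profitable deviation — NE.
(High, Medium): Country A can switch to Low (0 → 3). Not NE.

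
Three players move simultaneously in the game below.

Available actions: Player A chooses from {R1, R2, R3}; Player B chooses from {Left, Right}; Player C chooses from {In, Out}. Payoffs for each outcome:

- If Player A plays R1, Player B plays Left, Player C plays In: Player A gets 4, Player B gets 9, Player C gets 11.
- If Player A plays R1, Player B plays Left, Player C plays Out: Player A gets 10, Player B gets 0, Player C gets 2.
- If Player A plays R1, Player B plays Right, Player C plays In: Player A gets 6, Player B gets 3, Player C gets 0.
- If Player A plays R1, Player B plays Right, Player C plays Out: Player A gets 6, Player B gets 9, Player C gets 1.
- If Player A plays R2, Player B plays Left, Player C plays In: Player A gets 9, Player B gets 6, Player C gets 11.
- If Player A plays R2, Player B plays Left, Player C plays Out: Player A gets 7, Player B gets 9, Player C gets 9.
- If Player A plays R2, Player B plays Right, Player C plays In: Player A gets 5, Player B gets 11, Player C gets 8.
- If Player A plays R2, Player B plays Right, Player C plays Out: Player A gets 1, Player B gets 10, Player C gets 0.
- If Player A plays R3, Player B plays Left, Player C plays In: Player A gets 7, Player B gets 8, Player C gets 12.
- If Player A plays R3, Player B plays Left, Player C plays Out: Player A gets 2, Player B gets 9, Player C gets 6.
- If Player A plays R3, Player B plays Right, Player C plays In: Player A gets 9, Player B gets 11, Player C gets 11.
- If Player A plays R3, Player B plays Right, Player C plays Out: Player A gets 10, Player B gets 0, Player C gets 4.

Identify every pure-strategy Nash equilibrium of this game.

Pure NE: (R3, Right, In)

(R1, Left, In): Player A can switch to R2 (4 → 9). Not NE.
(R1, Left, Out): Player B can switch to Right (0 → 9). Not NE.
(R1, Right, In): Player A can switch to R3 (6 → 9). Not NE.
(R1, Right, Out): Player A can switch to R3 (6 → 10). Not NE.
(R2, Left, In): Player B can switch to Right (6 → 11). Not NE.
(R2, Left, Out): Player A can switch to R1 (7 → 10). Not NE.
(R3, Right, In): Player A gets 9, best alternative 6; Player B gets 11, best alternative 8; Player C gets 11, best alternative 4. No profitable deviation — NE.
(The remaining 5 profiles each have a profitable deviation by the same check.)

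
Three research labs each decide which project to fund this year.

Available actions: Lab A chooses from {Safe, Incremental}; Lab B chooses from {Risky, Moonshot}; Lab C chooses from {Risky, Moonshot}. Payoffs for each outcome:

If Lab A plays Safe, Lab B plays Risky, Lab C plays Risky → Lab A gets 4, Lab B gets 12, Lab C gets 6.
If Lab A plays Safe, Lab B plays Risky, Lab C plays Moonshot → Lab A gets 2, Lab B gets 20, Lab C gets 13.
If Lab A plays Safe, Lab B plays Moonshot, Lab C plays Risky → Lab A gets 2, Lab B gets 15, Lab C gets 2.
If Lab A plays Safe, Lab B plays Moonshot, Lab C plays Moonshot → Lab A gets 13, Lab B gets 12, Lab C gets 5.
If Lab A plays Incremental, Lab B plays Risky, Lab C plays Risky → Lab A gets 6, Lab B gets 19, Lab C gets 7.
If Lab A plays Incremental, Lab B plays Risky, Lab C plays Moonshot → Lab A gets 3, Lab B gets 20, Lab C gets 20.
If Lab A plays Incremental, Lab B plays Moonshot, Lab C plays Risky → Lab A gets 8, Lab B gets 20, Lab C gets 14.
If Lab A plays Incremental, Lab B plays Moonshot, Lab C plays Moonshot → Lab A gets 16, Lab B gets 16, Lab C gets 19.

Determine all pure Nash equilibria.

Pure NE: (Incremental, Risky, Moonshot)

Mark each player's best response to every combination of opponents' strategies; a profile where every player is best-responding is a pure Nash equilibrium.
Lab A against (Risky, Risky): payoffs 4, 6 → best response Incremental.
Lab A against (Risky, Moonshot): payoffs 2, 3 → best response Incremental.
Lab A against (Moonshot, Risky): payoffs 2, 8 → best response Incremental.
Lab A against (Moonshot, Moonshot): payoffs 13, 16 → best response Incremental.
Lab B against (Safe, Risky): payoffs 12, 15 → best response Moonshot.
Lab B against (Safe, Moonshot): payoffs 20, 12 → best response Risky.
Lab B against (Incremental, Risky): payoffs 19, 20 → best response Moonshot.
Lab B against (Incremental, Moonshot): payoffs 20, 16 → best response Risky.
Lab C against (Safe, Risky): payoffs 6, 13 → best response Moonshot.
Lab C against (Safe, Moonshot): payoffs 2, 5 → best response Moonshot.
Lab C against (Incremental, Risky): payoffs 7, 20 → best response Moonshot.
Lab C against (Incremental, Moonshot): payoffs 14, 19 → best response Moonshot.
Mutual best responses: (Incremental, Risky, Moonshot).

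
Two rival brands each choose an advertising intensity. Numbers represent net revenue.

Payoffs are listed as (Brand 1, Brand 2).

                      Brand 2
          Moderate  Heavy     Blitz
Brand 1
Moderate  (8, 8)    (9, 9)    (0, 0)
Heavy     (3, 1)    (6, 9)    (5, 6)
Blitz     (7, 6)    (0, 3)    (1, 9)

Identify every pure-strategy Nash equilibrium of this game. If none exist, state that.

Brand 1 against Moderate: payoffs 8, 3, 7 → best response Moderate.
Brand 1 against Heavy: payoffs 9, 6, 0 → best response Moderate.
Brand 1 against Blitz: payoffs 0, 5, 1 → best response Heavy.
Brand 2 against Moderate: payoffs 8, 9, 0 → best response Heavy.
Brand 2 against Heavy: payoffs 1, 9, 6 → best response Heavy.
Brand 2 against Blitz: payoffs 6, 3, 9 → best response Blitz.
Mutual best responses: (Moderate, Heavy).

Pure NE: (Moderate, Heavy)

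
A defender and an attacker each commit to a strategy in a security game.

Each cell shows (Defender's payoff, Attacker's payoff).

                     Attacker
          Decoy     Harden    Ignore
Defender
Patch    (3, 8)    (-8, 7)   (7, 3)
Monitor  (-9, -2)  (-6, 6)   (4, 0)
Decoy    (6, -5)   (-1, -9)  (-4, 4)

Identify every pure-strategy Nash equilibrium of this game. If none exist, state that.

No pure-strategy Nash equilibrium.

(Patch, Decoy): Defender can switch to Decoy (3 → 6). Not NE.
(Patch, Harden): Defender can switch to Monitor (-8 → -6). Not NE.
(Patch, Ignore): Attacker can switch to Decoy (3 → 8). Not NE.
(Monitor, Decoy): Defender can switch to Patch (-9 → 3). Not NE.
(Monitor, Harden): Defender can switch to Decoy (-6 → -1). Not NE.
(Monitor, Ignore): Defender can switch to Patch (4 → 7). Not NE.
(Decoy, Decoy): Attacker can switch to Ignore (-5 → 4). Not NE.
(Decoy, Harden): Attacker can switch to Decoy (-9 → -5). Not NE.
(Decoy, Ignore): Defender can switch to Patch (-4 → 7). Not NE.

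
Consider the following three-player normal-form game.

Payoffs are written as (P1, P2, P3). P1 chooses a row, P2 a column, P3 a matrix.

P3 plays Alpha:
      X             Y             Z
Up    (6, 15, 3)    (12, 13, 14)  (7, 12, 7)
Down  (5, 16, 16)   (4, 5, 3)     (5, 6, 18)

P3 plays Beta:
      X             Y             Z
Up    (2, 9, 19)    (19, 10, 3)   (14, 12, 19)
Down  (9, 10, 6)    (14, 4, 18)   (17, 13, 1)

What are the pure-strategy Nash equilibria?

There is no pure-strategy Nash equilibrium.

P1 against (X, Alpha): payoffs 6, 5 → best response Up.
P1 against (X, Beta): payoffs 2, 9 → best response Down.
P1 against (Y, Alpha): payoffs 12, 4 → best response Up.
P1 against (Y, Beta): payoffs 19, 14 → best response Up.
P1 against (Z, Alpha): payoffs 7, 5 → best response Up.
P1 against (Z, Beta): payoffs 14, 17 → best response Down.
P2 against (Up, Alpha): payoffs 15, 13, 12 → best response X.
P2 against (Up, Beta): payoffs 9, 10, 12 → best response Z.
P2 against (Down, Alpha): payoffs 16, 5, 6 → best response X.
P2 against (Down, Beta): payoffs 10, 4, 13 → best response Z.
P3 against (Up, X): payoffs 3, 19 → best response Beta.
P3 against (Up, Y): payoffs 14, 3 → best response Alpha.
P3 against (Up, Z): payoffs 7, 19 → best response Beta.
P3 against (Down, X): payoffs 16, 6 → best response Alpha.
P3 against (Down, Y): payoffs 3, 18 → best response Beta.
P3 against (Down, Z): payoffs 18, 1 → best response Alpha.
No profile is a mutual best response for all players.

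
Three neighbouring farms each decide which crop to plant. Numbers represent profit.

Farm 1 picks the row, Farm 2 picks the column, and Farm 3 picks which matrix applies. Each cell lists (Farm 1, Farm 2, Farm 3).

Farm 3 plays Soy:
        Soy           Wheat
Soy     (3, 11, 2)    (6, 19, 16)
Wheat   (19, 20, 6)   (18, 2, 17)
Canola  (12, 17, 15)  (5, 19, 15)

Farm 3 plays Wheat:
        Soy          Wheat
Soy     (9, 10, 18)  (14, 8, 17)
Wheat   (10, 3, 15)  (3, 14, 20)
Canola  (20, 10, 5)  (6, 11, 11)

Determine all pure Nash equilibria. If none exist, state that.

This game has no pure Nash equilibrium.

For each strategy profile, look for a profitable unilateral deviation.
(Soy, Soy, Soy): Farm 1 can switch to Wheat (3 → 19). Not NE.
(Soy, Soy, Wheat): Farm 1 can switch to Wheat (9 → 10). Not NE.
(Soy, Wheat, Soy): Farm 1 can switch to Wheat (6 → 18). Not NE.
(Soy, Wheat, Wheat): Farm 2 can switch to Soy (8 → 10). Not NE.
(Wheat, Soy, Soy): Farm 3 can switch to Wheat (6 → 15). Not NE.
(Wheat, Soy, Wheat): Farm 1 can switch to Canola (10 → 20). Not NE.
(Wheat, Wheat, Soy): Farm 2 can switch to Soy (2 → 20). Not NE.
(Wheat, Wheat, Wheat): Farm 1 can switch to Soy (3 → 14). Not NE.
(Canola, Soy, Soy): Farm 1 can switch to Wheat (12 → 19). Not NE.
(Canola, Soy, Wheat): Farm 2 can switch to Wheat (10 → 11). Not NE.
(The remaining 2 profiles each have a profitable deviation by the same check.)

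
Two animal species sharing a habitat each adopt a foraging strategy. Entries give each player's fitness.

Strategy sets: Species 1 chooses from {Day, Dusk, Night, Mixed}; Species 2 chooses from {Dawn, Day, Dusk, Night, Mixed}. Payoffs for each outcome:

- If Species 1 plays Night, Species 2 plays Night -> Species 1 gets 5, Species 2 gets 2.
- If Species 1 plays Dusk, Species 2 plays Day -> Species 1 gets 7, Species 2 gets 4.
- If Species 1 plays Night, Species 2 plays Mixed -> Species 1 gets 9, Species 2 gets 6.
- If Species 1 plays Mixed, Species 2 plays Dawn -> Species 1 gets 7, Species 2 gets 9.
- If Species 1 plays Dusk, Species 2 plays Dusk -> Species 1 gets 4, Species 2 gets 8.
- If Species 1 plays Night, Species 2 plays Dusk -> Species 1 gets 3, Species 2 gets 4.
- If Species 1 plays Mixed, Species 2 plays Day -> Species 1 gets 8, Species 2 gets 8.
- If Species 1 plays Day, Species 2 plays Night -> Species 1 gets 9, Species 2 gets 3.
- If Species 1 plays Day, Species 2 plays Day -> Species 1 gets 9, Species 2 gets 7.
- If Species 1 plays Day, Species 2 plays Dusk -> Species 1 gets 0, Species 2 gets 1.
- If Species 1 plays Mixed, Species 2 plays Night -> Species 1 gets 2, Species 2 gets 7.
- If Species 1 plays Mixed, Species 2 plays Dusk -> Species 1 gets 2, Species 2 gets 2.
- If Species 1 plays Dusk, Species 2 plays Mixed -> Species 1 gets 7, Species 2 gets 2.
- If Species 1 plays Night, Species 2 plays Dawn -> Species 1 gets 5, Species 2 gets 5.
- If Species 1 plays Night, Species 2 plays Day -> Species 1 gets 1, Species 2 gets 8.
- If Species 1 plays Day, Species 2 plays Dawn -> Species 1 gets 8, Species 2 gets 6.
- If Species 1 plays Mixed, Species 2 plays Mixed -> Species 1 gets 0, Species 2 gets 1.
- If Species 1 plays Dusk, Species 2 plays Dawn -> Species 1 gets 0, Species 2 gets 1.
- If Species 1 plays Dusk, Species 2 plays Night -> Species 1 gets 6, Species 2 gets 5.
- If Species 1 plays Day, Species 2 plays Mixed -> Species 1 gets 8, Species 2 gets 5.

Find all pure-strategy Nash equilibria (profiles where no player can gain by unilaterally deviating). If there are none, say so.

(Day, Day), (Dusk, Dusk)

(Day, Dawn): Species 2 can switch to Day (6 → 7). Not NE.
(Day, Day): Species 1 gets 9, best alternative 8; Species 2 gets 7, best alternative 6. No profitable deviation — NE.
(Day, Dusk): Species 1 can switch to Dusk (0 → 4). Not NE.
(Day, Night): Species 2 can switch to Dawn (3 → 6). Not NE.
(Day, Mixed): Species 1 can switch to Night (8 → 9). Not NE.
(Dusk, Dawn): Species 1 can switch to Day (0 → 8). Not NE.
(Dusk, Day): Species 1 can switch to Day (7 → 9). Not NE.
(Dusk, Dusk): Species 1 gets 4, best alternative 3; Species 2 gets 8, best alternative 5. No profitable deviation — NE.
(Dusk, Night): Species 1 can switch to Day (6 → 9). Not NE.
(Dusk, Mixed): Species 1 can switch to Day (7 → 8). Not NE.
(Night, Dawn): Species 1 can switch to Day (5 → 8). Not NE.
(Night, Day): Species 1 can switch to Day (1 → 9). Not NE.
(Night, Dusk): Species 1 can switch to Dusk (3 → 4). Not NE.
(Night, Night): Species 1 can switch to Day (5 → 9). Not NE.
(The remaining 6 profiles each have a profitable deviation by the same check.)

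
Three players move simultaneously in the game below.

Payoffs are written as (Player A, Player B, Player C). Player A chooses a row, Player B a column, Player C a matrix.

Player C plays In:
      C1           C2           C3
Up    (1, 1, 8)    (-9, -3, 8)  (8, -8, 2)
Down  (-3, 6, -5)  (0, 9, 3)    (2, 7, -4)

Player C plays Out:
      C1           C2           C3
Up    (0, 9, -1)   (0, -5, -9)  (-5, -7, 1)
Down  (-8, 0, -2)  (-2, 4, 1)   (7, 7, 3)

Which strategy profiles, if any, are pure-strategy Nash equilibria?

(Up, C1, In): Player A gets 1, best alternative -3; Player B gets 1, best alternative -3; Player C gets 8, best alternative -1. No profitable deviation — NE.
(Up, C1, Out): Player C can switch to In (-1 → 8). Not NE.
(Up, C2, In): Player A can switch to Down (-9 → 0). Not NE.
(Up, C2, Out): Player B can switch to C1 (-5 → 9). Not NE.
(Up, C3, In): Player B can switch to C1 (-8 → 1). Not NE.
(Up, C3, Out): Player A can switch to Down (-5 → 7). Not NE.
(Down, C1, In): Player A can switch to Up (-3 → 1). Not NE.
(Down, C2, In): Player A gets 0, best alternative -9; Player B gets 9, best alternative 7; Player C gets 3, best alternative 1. No profitable deviation — NE.
(Down, C3, Out): Player A gets 7, best alternative -5; Player B gets 7, best alternative 4; Player C gets 3, best alternative -4. No profitable deviation — NE.
(The remaining 3 profiles each have a profitable deviation by the same check.)

Pure-strategy Nash equilibria: (Up, C1, In) and (Down, C2, In) and (Down, C3, Out)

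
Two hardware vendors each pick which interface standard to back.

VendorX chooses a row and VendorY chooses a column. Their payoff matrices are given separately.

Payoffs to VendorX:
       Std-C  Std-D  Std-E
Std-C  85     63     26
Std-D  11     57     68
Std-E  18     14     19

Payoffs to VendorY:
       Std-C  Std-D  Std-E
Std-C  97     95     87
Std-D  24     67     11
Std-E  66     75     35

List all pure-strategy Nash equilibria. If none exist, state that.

(Std-C, Std-C)

VendorX against Std-C: payoffs 85, 11, 18 → best response Std-C.
VendorX against Std-D: payoffs 63, 57, 14 → best response Std-C.
VendorX against Std-E: payoffs 26, 68, 19 → best response Std-D.
VendorY against Std-C: payoffs 97, 95, 87 → best response Std-C.
VendorY against Std-D: payoffs 24, 67, 11 → best response Std-D.
VendorY against Std-E: payoffs 66, 75, 35 → best response Std-D.
Mutual best responses: (Std-C, Std-C).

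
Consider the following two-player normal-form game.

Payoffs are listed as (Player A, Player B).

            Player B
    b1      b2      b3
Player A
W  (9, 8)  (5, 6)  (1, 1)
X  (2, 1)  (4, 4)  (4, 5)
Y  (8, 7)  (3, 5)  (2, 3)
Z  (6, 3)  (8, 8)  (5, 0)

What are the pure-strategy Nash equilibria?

Pure-strategy Nash equilibria: (W, b1); (Z, b2)

For each strategy profile, look for a profitable unilateral deviation.
(W, b1): Player A gets 9, best alternative 8; Player B gets 8, best alternative 6. No profitable deviation — NE.
(W, b2): Player A can switch to Z (5 → 8). Not NE.
(W, b3): Player A can switch to X (1 → 4). Not NE.
(X, b1): Player A can switch to W (2 → 9). Not NE.
(X, b2): Player A can switch to W (4 → 5). Not NE.
(X, b3): Player A can switch to Z (4 → 5). Not NE.
(Y, b1): Player A can switch to W (8 → 9). Not NE.
(Z, b2): Player A gets 8, best alternative 5; Player B gets 8, best alternative 3. No profitable deviation — NE.
(The remaining 4 profiles each have a profitable deviation by the same check.)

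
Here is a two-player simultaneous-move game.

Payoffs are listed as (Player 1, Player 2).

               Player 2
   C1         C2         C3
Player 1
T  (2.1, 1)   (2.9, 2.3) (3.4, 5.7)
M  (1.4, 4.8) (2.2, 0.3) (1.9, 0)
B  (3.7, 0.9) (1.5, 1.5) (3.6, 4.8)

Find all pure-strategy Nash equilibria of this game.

Player 1 against C1: payoffs 2.1, 1.4, 3.7 → best response B.
Player 1 against C2: payoffs 2.9, 2.2, 1.5 → best response T.
Player 1 against C3: payoffs 3.4, 1.9, 3.6 → best response B.
Player 2 against T: payoffs 1, 2.3, 5.7 → best response C3.
Player 2 against M: payoffs 4.8, 0.3, 0 → best response C1.
Player 2 against B: payoffs 0.9, 1.5, 4.8 → best response C3.
Mutual best responses: (B, C3).

The unique pure-strategy Nash equilibrium is (B, C3).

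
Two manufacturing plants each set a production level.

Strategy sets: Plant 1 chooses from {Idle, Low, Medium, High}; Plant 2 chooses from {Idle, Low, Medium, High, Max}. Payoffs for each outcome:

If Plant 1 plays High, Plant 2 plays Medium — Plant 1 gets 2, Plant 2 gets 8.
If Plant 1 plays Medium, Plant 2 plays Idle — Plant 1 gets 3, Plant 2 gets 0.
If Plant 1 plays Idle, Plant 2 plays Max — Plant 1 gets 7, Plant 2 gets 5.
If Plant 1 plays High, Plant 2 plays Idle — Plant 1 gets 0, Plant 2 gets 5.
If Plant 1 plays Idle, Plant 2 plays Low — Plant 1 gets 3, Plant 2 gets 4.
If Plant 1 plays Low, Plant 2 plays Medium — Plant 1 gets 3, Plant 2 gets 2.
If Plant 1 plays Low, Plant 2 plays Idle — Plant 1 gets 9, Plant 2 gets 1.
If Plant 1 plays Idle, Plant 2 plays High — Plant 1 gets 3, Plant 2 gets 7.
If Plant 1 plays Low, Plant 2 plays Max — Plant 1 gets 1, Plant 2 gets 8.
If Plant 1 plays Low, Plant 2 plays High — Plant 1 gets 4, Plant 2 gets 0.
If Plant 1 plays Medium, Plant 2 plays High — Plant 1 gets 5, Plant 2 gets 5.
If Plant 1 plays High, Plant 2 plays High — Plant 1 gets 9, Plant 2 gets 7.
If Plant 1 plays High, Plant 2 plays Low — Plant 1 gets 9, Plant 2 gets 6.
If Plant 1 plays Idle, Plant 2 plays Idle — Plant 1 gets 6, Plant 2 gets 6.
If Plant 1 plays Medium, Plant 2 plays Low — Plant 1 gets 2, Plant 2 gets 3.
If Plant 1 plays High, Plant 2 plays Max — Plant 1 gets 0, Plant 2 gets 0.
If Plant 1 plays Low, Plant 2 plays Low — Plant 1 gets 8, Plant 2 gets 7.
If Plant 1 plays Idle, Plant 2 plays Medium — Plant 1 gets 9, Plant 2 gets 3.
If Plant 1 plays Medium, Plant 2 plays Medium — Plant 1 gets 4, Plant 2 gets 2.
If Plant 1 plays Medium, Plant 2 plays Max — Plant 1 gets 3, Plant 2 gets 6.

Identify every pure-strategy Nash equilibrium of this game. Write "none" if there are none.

There is no pure-strategy Nash equilibrium.

(Idle, Idle): Plant 1 can switch to Low (6 → 9). Not NE.
(Idle, Low): Plant 1 can switch to Low (3 → 8). Not NE.
(Idle, Medium): Plant 2 can switch to Idle (3 → 6). Not NE.
(Idle, High): Plant 1 can switch to Low (3 → 4). Not NE.
(Idle, Max): Plant 2 can switch to Idle (5 → 6). Not NE.
(Low, Idle): Plant 2 can switch to Low (1 → 7). Not NE.
(Low, Low): Plant 1 can switch to High (8 → 9). Not NE.
(Low, Medium): Plant 1 can switch to Idle (3 → 9). Not NE.
(The remaining 12 profiles each have a profitable deviation by the same check.)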